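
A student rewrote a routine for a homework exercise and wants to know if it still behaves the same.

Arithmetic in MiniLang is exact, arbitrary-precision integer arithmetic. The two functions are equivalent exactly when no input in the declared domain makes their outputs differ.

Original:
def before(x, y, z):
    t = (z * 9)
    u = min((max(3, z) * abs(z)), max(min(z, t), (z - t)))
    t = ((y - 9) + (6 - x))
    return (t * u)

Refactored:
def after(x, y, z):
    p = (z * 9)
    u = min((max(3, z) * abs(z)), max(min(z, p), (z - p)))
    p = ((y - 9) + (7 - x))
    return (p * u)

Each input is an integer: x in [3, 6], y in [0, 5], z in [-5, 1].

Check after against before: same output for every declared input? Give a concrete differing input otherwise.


Input x=3, y=0, z=-5: -90 from before versus -75 from after.
verdict: not equivalent; witness: x=3, y=0, z=-5


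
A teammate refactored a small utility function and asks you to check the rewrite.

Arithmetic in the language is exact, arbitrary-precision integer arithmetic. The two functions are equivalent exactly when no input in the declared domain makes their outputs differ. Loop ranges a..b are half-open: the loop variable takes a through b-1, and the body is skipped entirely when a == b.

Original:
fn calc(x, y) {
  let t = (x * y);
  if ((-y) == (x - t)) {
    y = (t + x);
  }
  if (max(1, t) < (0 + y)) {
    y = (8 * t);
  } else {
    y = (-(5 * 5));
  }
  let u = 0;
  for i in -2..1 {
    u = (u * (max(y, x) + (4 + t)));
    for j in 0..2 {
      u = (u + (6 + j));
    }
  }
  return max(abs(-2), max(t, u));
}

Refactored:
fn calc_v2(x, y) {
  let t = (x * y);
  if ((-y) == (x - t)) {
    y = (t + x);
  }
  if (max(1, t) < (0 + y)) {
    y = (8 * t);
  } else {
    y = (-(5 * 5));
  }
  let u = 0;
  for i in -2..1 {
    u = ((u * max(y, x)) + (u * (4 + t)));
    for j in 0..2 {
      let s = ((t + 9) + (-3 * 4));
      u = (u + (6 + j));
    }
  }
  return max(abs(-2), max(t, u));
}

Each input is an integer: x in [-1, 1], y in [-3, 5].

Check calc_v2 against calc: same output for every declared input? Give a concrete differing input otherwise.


Changes here: local variable names differ; constant usage differs; arithmetic usage differs; statement counts differ; the full 27-point sweep finds no disagreement.
verdict: equivalent


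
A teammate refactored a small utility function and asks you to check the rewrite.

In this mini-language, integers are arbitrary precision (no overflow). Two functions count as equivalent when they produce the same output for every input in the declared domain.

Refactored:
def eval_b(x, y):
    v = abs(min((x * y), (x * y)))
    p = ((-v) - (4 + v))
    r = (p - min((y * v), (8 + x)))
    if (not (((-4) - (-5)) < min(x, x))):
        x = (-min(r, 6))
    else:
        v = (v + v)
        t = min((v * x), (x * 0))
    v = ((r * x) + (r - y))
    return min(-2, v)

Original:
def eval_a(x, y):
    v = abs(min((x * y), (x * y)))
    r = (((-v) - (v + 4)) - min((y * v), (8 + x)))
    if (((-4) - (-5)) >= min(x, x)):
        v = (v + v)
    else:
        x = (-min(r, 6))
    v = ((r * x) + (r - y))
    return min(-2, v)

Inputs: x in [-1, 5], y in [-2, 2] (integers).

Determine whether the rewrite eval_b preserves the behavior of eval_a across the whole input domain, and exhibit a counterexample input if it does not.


There is a counterexample at x=-1, y=-2: -2 on one side, -18 on the other.
eval_a: v=2, then r=-4, then (((-4) - (-5)) >= min(x, x)) is true, then v=4, then v=2, then returns -2
eval_b: v=2, then p=-8, then r=-4, then (not (((-4) - (-5)) < min(x, x))) is true, then x=4, then v=-18, then returns -18
verdict: not equivalent; witness: x=-1, y=-2


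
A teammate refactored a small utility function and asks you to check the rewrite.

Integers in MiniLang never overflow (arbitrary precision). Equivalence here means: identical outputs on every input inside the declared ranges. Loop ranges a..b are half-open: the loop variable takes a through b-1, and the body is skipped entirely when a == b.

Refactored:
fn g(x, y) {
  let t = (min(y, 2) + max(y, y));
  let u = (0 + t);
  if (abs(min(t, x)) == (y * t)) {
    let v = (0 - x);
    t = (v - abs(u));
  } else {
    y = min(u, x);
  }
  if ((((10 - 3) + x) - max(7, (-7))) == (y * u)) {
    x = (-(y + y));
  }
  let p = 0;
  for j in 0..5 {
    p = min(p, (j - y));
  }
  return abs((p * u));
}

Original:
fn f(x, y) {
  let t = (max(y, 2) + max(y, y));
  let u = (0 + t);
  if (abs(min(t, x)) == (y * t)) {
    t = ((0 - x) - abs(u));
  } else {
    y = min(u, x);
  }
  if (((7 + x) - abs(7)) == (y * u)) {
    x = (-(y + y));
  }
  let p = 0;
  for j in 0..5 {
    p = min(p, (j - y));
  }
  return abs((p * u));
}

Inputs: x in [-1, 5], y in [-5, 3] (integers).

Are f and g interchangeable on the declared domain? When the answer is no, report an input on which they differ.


Try x=1, y=-1.
f: t becomes 1; next u becomes 1; next (abs(min(t, x)) == (y * t)) evaluates to false; next y becomes 1; next (((7 + x) - abs(7)) == (y * u)) evaluates to true; next x becomes -2; next p becomes 0; next at j=0:; next p becomes -1; next at j=1:; next p becomes -1; next at j=2:; next p becomes -1; next at j=3:; next p becomes -1; next at j=4:; next p becomes -1; next final value 1
g: t becomes -2; next u becomes -2; next (abs(min(t, x)) == (y * t)) evaluates to true; next v becomes -1; next t becomes -3; next ((((10 - 3) + x) - max(7, (-7))) == (y * u)) evaluates to false; next p becomes 0; next at j=0:; next p becomes 0; next at j=1:; next p becomes 0; next at j=2:; next p becomes 0; next at j=3:; next p becomes 0; next at j=4:; next p becomes 0; next final value 0
1 against 0: the behavior changed.
verdict: not equivalent; witness: x=1, y=-1


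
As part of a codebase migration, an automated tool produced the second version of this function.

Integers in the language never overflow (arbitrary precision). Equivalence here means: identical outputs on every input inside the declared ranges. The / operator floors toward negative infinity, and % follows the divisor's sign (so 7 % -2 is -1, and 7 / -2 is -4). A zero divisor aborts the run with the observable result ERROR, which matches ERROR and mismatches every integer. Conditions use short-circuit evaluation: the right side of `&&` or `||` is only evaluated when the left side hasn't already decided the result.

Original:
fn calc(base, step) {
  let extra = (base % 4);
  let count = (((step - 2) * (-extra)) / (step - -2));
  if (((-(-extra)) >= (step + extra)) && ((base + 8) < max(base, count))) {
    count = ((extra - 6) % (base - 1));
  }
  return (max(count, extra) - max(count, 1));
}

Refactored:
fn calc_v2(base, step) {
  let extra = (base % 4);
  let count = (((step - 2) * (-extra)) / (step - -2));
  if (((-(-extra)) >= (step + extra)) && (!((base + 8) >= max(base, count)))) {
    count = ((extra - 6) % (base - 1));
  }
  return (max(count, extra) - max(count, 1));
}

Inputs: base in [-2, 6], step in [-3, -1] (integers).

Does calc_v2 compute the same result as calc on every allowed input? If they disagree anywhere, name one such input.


Comparing the listings, the differences include: boolean connective usage differs; also comparison usage differs.
Spot check at base=0, step=-1 — calc: extra = 0; count = 0; (((-(-extra)) >= (step + extra)) && ((base + 8) < max(base, count))) -> false; return -1. calc_v2: extra = 0; count = 0; (((-(-extra)) >= (step + extra)) && (!((base + 8) >= max(base, count)))) -> false; return -1. Both give -1.
An exhaustive pass over the 27 declared inputs shows identical outputs.
verdict: equivalent


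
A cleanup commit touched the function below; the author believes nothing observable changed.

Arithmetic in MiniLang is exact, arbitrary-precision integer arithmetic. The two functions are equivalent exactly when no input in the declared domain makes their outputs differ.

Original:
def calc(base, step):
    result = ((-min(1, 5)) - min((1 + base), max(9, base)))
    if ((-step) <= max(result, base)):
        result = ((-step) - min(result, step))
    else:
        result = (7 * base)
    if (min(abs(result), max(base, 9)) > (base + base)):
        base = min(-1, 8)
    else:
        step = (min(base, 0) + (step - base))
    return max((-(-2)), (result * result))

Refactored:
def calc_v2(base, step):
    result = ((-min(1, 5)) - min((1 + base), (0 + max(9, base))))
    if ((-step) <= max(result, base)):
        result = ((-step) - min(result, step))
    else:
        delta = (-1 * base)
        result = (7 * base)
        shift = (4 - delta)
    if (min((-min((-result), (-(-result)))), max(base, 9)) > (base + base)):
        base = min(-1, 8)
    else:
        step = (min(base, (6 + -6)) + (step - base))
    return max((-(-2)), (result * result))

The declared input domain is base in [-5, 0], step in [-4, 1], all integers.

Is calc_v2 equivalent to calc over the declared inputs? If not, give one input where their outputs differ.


Equivalent — the differences include min/max/abs usage differs; and local variable names differ; and constant usage differs; and arithmetic usage differs; and statement counts differ, yet no declared input distinguishes the two.
Tracing base=-4, step=-2: calc: result = 2; ((-step) <= max(result, base)) -> true; result = 4; (min(abs(result), max(base, 9)) > (base + base)) -> true; base = -1; return 16 | calc_v2: result = 2; ((-step) <= max(result, base)) -> true; result = 4; (min((-min((-result), (-(-result)))), max(base, 9)) > (base + base)) -> true; base = -1; return 16 — matching result 16.
Across all 36 domain points the two functions coincide.
verdict: equivalent


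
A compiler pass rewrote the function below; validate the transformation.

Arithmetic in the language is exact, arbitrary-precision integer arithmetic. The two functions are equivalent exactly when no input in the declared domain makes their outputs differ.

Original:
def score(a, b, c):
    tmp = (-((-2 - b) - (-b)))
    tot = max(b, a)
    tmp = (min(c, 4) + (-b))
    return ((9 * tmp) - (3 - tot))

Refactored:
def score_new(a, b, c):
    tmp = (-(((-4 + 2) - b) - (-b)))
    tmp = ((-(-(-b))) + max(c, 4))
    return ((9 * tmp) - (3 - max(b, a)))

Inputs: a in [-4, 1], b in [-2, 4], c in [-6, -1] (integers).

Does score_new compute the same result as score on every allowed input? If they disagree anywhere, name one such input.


Try a=-4, b=-2, c=-6.
score: tmp=2, then tot=-2, then tmp=-4, then returns -41
score_new: tmp=2, then tmp=6, then returns 49
-41 against 49: the behavior changed.
verdict: not equivalent; witness: a=-4, b=-2, c=-6


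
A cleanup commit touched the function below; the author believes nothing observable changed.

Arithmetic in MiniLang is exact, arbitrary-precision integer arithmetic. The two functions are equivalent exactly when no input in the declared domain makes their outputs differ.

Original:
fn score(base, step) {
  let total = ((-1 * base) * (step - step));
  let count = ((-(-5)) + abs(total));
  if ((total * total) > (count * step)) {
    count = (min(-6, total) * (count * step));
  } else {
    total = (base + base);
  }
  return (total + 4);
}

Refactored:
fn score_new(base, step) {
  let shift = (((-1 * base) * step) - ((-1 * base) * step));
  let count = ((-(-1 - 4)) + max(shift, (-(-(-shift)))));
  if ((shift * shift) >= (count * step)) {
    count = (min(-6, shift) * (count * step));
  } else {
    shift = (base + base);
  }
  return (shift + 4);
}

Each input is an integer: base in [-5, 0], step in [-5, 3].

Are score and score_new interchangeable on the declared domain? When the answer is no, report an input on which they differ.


There is a counterexample at base=-5, step=0: -6 on one side, 4 on the other.
score: total=0, then count=5, then ((total * total) > (count * step)) is false, then total=-10, then returns -6
score_new: shift=0, then count=5, then ((shift * shift) >= (count * step)) is true, then count=0, then returns 4
verdict: not equivalent; witness: base=-5, step=0


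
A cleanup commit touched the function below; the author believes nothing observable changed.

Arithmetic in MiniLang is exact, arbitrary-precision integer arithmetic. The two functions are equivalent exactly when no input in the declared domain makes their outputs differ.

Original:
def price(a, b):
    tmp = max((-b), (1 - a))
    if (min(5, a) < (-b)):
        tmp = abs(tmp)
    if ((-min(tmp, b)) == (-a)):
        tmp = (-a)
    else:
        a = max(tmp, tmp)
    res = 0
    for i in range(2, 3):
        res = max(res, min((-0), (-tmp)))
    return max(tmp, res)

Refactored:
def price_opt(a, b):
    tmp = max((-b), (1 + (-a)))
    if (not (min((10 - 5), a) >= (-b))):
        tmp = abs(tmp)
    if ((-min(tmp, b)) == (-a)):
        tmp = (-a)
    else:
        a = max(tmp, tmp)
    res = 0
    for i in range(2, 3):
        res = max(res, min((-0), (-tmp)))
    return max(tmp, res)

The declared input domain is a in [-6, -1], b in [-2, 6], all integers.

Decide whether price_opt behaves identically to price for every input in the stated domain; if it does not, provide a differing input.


Equivalent — the differences include constant usage differs; and comparison usage differs; and arithmetic usage differs; and boolean connective usage differs, yet no declared input distinguishes the two.
Tracing a=-3, b=1: price: tmp := 4 | (min(5, a) < (-b)): true | tmp := 4 | ((-min(tmp, b)) == (-a)): false | a := 4 | res := 0 | iter i=2: | res := 0 | result 4 | price_opt: tmp := 4 | (not (min((10 - 5), a) >= (-b))): true | tmp := 4 | ((-min(tmp, b)) == (-a)): false | a := 4 | res := 0 | iter i=2: | res := 0 | result 4 — matching result 4.
Checked all 54 inputs in the declared domain: the outputs agree on every one.
verdict: equivalent


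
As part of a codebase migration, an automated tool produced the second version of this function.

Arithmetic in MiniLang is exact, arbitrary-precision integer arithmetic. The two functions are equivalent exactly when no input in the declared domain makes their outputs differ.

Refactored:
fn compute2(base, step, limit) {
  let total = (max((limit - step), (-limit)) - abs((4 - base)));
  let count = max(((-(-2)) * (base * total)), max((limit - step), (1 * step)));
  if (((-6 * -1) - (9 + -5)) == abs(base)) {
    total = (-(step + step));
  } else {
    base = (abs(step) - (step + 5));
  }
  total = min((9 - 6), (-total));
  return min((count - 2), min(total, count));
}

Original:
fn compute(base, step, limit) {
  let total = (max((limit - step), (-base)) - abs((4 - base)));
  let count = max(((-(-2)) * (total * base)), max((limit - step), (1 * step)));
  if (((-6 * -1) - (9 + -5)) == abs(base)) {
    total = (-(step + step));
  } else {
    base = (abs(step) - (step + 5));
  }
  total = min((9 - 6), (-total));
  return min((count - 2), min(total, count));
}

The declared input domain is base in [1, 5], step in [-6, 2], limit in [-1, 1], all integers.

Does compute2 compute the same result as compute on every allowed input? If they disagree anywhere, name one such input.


The rewrite breaks on base=4, step=-1, limit=-1, where the results are -2 and -1.
compute: total=0, then count=0, then (((-6 * -1) - (9 + -5)) == abs(base)) is false, then base=-3, then total=0, then returns -2
compute2: total=1, then count=8, then (((-6 * -1) - (9 + -5)) == abs(base)) is false, then base=-3, then total=-1, then returns -1
verdict: not equivalent; witness: base=4, step=-1, limit=-1


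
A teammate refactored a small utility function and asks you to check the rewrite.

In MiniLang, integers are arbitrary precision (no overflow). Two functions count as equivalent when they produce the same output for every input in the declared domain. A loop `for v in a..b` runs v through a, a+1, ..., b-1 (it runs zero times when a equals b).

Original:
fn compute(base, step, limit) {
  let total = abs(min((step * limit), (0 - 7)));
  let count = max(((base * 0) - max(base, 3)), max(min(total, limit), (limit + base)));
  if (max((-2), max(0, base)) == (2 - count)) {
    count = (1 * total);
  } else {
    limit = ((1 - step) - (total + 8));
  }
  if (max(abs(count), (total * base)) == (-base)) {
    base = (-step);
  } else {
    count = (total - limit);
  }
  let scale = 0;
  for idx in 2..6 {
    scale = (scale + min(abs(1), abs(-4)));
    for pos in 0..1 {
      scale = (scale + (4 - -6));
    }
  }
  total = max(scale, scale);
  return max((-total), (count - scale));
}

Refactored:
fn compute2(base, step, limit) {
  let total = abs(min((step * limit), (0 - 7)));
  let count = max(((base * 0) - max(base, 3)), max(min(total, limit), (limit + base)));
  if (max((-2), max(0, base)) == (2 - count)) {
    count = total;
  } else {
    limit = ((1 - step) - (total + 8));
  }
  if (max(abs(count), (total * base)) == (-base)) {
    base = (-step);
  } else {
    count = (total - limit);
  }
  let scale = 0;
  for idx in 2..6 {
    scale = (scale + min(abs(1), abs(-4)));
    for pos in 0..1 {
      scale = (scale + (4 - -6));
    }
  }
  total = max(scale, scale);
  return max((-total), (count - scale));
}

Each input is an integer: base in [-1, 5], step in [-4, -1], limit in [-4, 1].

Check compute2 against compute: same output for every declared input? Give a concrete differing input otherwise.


This is a faithful refactor — constant usage differs; and arithmetic usage differs, but the computed results match everywhere.
Tracing base=4, step=-4, limit=-3: compute: total=7, then count=1, then (max((-2), max(0, base)) == (2 - count)) is false, then limit=-10, then (max(abs(count), (total * base)) == (-base)) is false, then count=17, then scale=0, then (idx=2), then scale=1, then (pos=0), then scale=11, then (idx=3), then scale=12, then (pos=0), then scale=22, then (idx=4), then scale=23, then (pos=0), then scale=33, then (idx=5), then scale=34, then (pos=0), then scale=44, then total=44, then returns -27 | compute2: total=7, then count=1, then (max((-2), max(0, base)) == (2 - count)) is false, then limit=-10, then (max(abs(count), (total * base)) == (-base)) is false, then count=17, then scale=0, then (idx=2), then scale=1, then (pos=0), then scale=11, then (idx=3), then scale=12, then (pos=0), then scale=22, then (idx=4), then scale=23, then (pos=0), then scale=33, then (idx=5), then scale=34, then (pos=0), then scale=44, then total=44, then returns -27 — matching result -27.
Checked all 168 inputs in the declared domain: the outputs agree on every one.
verdict: equivalent


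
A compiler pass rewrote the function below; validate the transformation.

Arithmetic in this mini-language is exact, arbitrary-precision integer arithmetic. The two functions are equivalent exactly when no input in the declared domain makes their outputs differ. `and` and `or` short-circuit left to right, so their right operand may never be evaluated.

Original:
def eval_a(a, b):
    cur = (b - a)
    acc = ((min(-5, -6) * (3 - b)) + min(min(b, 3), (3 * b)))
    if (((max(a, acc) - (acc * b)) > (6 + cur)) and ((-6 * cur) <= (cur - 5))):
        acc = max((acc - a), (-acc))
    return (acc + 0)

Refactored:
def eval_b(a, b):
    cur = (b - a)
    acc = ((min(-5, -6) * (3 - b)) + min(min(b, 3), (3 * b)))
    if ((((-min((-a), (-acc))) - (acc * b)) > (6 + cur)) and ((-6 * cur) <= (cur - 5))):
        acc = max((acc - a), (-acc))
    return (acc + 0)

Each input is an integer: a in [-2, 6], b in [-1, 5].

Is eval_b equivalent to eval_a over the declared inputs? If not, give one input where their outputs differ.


Equivalent — the differences include min/max/abs usage differs, yet no declared input distinguishes the two.
Tracing a=4, b=2: eval_a: cur=-2, then acc=-4, then (((max(a, acc) - (acc * b)) > (6 + cur)) and ((-6 * cur) <= (cur - 5))) is false, then returns -4 | eval_b: cur=-2, then acc=-4, then ((((-min((-a), (-acc))) - (acc * b)) > (6 + cur)) and ((-6 * cur) <= (cur - 5))) is false, then returns -4 — matching result -4.
Sweeping the whole domain (63 inputs) finds no disagreement.
verdict: equivalent


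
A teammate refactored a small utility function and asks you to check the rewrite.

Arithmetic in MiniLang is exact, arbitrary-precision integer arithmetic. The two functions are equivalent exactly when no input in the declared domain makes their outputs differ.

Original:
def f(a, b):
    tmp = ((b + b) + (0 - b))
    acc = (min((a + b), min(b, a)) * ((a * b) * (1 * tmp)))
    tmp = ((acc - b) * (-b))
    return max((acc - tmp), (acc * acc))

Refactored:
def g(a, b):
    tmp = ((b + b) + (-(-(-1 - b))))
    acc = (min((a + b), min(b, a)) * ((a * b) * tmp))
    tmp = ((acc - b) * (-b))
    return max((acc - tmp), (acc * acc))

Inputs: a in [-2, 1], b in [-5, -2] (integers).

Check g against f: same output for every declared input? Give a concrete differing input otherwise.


Evaluate both at a=-2, b=-5.
f: tmp = -5; acc = 350; tmp = 1775; return 122500
g: tmp = -6; acc = 420; tmp = 2125; return 176400
122500 and 176400 differ, so these are not the same function on this domain.
verdict: not equivalent; witness: a=-2, b=-5


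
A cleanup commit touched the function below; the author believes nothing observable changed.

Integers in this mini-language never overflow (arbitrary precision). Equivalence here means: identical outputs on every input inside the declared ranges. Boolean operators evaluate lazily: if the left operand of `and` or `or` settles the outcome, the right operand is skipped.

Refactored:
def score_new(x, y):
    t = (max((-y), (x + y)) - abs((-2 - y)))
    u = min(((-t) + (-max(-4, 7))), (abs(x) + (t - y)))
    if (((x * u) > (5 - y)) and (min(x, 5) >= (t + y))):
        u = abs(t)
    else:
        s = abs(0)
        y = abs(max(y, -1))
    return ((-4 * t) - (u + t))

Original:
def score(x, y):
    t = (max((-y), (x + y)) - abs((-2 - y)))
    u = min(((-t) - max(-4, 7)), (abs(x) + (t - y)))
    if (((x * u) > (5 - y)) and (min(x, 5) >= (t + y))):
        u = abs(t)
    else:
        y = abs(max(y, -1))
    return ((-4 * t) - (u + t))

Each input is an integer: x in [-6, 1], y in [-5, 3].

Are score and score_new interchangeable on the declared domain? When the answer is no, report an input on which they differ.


Side by side, the visible changes include: local variable names differ; and arithmetic usage differs; and min/max/abs usage differs; and constant usage differs; and statement counts differ.
Spot check at x=-4, y=-4 — score: t becomes 2; next u becomes -9; next (((x * u) > (5 - y)) and (min(x, 5) >= (t + y))) evaluates to false; next y becomes 1; next final value -1. score_new: t becomes 2; next u becomes -9; next (((x * u) > (5 - y)) and (min(x, 5) >= (t + y))) evaluates to false; next s becomes 0; next y becomes 1; next final value -1. Both give -1.
Across all 72 domain points the two functions coincide.
verdict: equivalent


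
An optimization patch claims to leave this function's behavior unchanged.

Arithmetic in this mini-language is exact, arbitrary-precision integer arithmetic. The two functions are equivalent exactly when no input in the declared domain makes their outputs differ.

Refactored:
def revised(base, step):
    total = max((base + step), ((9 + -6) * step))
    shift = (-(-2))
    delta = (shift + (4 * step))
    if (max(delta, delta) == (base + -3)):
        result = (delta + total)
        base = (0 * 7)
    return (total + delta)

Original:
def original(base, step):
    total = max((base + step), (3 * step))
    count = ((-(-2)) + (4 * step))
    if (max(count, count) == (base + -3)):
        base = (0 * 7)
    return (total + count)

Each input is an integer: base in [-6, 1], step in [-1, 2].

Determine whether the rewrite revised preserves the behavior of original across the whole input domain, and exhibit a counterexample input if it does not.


Reading the diff, among the changes: arithmetic usage differs, statement counts differ, local variable names differ, constant usage differs.
Spot check at base=-2, step=1 — original: total := 3 | count := 6 | (max(count, count) == (base + -3)): false | result 9. revised: total := 3 | shift := 2 | delta := 6 | (max(delta, delta) == (base + -3)): false | result 9. Both give 9.
Across all 32 domain points the two functions coincide.
verdict: equivalent


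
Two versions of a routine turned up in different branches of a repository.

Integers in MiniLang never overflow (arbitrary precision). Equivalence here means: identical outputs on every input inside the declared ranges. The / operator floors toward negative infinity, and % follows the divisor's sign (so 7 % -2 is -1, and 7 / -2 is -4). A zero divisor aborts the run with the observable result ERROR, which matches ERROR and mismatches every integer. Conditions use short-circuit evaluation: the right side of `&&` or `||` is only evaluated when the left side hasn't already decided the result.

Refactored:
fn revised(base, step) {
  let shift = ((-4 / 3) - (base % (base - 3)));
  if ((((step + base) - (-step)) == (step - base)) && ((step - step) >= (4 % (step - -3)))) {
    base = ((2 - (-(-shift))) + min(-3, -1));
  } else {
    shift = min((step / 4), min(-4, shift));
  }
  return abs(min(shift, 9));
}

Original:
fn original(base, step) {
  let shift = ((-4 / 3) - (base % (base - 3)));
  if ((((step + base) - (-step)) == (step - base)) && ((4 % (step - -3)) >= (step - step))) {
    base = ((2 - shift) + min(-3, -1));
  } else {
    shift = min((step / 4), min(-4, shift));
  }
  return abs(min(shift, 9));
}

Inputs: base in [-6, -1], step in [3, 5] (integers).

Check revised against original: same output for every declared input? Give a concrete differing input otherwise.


Not equivalent: base=-2, step=4 separates them (0 vs 4).
original: shift becomes 0; next ((((step + base) - (-step)) == (step - base)) && ((4 % (step - -3)) >= (step - step))) evaluates to true; next base becomes -1; next final value 0
revised: shift becomes 0; next ((((step + base) - (-step)) == (step - base)) && ((step - step) >= (4 % (step - -3)))) evaluates to false; next shift becomes -4; next final value 4
verdict: not equivalent; witness: base=-2, step=4


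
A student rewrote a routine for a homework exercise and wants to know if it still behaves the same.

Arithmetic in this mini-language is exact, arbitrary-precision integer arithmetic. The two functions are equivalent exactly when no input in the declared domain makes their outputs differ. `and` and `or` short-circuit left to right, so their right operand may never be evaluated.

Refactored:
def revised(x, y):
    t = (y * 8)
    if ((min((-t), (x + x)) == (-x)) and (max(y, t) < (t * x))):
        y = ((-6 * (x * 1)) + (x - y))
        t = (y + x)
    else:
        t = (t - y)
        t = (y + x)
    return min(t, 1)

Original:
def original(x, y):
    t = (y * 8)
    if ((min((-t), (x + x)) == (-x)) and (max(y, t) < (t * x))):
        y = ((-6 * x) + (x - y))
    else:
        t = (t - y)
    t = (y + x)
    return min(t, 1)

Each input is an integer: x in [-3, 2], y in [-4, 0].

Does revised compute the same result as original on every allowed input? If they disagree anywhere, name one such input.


This is a faithful refactor — constant usage differs, plus arithmetic usage differs, plus statement counts differ, but the computed results match everywhere.
As a probe, take x=-3, y=-4: original runs t := -32 | ((min((-t), (x + x)) == (-x)) and (max(y, t) < (t * x))): false | t := -28 | t := -7 | result -7; revised runs t := -32 | ((min((-t), (x + x)) == (-x)) and (max(y, t) < (t * x))): false | t := -28 | t := -7 | result -7; both end at -7.
Sweeping the whole domain (30 inputs) finds no disagreement.
verdict: equivalent


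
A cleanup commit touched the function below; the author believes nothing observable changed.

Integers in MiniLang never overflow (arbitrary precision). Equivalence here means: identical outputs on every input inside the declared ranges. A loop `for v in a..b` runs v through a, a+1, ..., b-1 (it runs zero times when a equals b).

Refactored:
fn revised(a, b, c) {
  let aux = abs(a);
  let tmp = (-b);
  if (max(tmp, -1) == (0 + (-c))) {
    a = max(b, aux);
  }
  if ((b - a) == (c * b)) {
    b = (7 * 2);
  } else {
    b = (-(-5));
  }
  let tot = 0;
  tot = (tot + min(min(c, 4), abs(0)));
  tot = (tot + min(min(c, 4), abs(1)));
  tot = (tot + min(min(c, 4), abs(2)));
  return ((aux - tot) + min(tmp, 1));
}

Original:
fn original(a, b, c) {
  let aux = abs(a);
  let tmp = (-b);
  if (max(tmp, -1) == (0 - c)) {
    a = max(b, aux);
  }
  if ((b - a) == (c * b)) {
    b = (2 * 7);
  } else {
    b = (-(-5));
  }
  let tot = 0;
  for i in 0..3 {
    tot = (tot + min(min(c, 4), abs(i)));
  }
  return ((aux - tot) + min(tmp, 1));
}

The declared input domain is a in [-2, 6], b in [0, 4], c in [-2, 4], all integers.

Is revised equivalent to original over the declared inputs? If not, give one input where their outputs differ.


The two versions differ — the changes include arithmetic usage differs; constant usage differs; local variable names differ; statement counts differ; loop structure differs; min/max/abs usage differs.
Tracing a=1, b=2, c=4: original: aux = 1; tmp = -2; (max(tmp, -1) == (0 - c)) -> false; ((b - a) == (c * b)) -> false; b = 5; tot = 0; [i=0]; tot = 0; [i=1]; tot = 1; [i=2]; tot = 3; return -4 | revised: aux = 1; tmp = -2; (max(tmp, -1) == (0 + (-c))) -> false; ((b - a) == (c * b)) -> false; b = 5; tot = 0; tot = 0; tot = 1; tot = 3; return -4 — matching result -4.
Every one of the 315 inputs gives matching results.
verdict: equivalent


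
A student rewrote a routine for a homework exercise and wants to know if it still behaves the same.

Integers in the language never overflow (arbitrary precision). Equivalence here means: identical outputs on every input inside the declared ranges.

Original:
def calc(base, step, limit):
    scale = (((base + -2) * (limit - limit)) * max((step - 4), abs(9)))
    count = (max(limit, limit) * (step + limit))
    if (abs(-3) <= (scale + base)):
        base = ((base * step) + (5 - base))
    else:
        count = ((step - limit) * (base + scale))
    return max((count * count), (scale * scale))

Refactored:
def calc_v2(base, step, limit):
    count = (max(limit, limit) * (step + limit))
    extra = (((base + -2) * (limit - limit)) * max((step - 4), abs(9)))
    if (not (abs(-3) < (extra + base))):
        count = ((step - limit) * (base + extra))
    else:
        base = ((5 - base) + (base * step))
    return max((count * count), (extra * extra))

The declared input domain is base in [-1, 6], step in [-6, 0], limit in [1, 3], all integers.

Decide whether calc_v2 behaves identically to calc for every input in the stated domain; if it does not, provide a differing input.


Not equivalent: base=3, step=-6, limit=1 separates them (25 vs 441).
calc: scale = 0; count = -5; (abs(-3) <= (scale + base)) -> true; base = -16; return 25
calc_v2: count = -5; extra = 0; (not (abs(-3) < (extra + base))) -> true; count = -21; return 441
verdict: not equivalent; witness: base=3, step=-6, limit=1


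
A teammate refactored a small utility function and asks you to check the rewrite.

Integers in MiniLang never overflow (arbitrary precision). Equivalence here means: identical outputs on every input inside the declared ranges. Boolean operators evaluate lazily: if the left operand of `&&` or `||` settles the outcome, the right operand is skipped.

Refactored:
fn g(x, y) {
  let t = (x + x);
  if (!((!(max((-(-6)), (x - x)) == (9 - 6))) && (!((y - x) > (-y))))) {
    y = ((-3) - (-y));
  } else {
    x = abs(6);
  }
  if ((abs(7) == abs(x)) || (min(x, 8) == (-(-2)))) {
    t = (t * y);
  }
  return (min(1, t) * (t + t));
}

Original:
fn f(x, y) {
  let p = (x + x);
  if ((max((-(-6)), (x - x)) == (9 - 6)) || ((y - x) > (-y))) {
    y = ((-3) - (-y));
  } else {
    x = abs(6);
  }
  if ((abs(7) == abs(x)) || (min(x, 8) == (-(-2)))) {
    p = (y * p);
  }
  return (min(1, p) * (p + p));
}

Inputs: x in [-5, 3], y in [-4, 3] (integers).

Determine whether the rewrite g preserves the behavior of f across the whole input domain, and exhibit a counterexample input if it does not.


Equivalent — the differences include boolean connective usage differs; local variable names differ, yet no declared input distinguishes the two.
Spot check at x=-5, y=-4 — f: p := -10 | ((max((-(-6)), (x - x)) == (9 - 6)) || ((y - x) > (-y))): false | x := 6 | ((abs(7) == abs(x)) || (min(x, 8) == (-(-2)))): false | result 200. g: t := -10 | (!((!(max((-(-6)), (x - x)) == (9 - 6))) && (!((y - x) > (-y))))): false | x := 6 | ((abs(7) == abs(x)) || (min(x, 8) == (-(-2)))): false | result 200. Both give 200.
Checked all 72 inputs in the declared domain: the outputs agree on every one.
verdict: equivalent


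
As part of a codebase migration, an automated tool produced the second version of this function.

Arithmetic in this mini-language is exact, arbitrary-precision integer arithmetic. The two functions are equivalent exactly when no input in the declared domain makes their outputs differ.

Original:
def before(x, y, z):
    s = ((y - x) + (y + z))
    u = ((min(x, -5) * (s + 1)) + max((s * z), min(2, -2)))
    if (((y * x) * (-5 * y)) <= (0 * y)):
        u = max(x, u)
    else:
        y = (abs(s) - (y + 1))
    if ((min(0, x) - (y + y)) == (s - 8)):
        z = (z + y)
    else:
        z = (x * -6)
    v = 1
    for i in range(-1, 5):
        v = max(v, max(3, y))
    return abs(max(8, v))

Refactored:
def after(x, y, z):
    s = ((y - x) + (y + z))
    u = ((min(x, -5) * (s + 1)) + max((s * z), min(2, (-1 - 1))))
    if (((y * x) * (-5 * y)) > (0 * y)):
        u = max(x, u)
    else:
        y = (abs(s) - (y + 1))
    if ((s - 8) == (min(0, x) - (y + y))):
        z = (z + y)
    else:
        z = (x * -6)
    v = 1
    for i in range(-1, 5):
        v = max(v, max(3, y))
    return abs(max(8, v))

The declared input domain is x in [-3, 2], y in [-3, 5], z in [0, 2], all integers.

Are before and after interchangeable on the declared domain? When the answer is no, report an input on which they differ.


Run the pair on x=-3, y=5, z=2.
before: s := 15 | u := -50 | (((y * x) * (-5 * y)) <= (0 * y)): false | y := 9 | ((min(0, x) - (y + y)) == (s - 8)): false | z := 18 | v := 1 | iter i=-1: | v := 9 | iter i=0: | v := 9 | iter i=1: | v := 9 | iter i=2: | v := 9 | iter i=3: | v := 9 | iter i=4: | v := 9 | result 9
after: s := 15 | u := -50 | (((y * x) * (-5 * y)) > (0 * y)): true | u := -3 | ((s - 8) == (min(0, x) - (y + y))): false | z := 18 | v := 1 | iter i=-1: | v := 5 | iter i=0: | v := 5 | iter i=1: | v := 5 | iter i=2: | v := 5 | iter i=3: | v := 5 | iter i=4: | v := 5 | result 8
9 != 8, so the rewrite changes behavior.
verdict: not equivalent; witness: x=-3, y=5, z=2


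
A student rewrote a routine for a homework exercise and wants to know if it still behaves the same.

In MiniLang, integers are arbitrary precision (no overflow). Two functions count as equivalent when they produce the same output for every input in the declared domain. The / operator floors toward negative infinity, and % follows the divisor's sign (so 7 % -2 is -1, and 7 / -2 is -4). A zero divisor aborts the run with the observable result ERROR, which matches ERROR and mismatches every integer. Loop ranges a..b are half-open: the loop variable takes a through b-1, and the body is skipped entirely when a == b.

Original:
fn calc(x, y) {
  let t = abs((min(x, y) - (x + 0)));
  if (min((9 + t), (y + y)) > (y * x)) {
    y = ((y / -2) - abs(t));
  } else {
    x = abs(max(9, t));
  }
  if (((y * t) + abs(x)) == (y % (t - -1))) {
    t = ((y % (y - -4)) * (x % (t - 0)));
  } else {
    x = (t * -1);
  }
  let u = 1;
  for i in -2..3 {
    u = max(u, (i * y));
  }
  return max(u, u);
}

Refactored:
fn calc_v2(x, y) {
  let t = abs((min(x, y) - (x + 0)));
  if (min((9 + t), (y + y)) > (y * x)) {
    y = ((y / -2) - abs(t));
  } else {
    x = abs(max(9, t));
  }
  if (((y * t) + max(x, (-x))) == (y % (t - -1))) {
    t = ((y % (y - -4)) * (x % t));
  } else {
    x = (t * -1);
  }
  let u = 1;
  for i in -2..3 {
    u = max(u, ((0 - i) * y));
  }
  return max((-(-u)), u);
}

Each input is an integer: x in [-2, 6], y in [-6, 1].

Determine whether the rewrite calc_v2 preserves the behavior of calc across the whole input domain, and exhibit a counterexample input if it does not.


Reading the diff, among the changes: min/max/abs usage differs.
Spot check at x=-2, y=1 — calc: t becomes 0; next (min((9 + t), (y + y)) > (y * x)) evaluates to true; next y becomes -1; next (((y * t) + abs(x)) == (y % (t - -1))) evaluates to false; next x becomes 0; next u becomes 1; next at i=-2:; next u becomes 2; next at i=-1:; next u becomes 2; next at i=0:; next u becomes 2; next at i=1:; next u becomes 2; next at i=2:; next u becomes 2; next final value 2. calc_v2: t becomes 0; next (min((9 + t), (y + y)) > (y * x)) evaluates to true; next y becomes -1; next (((y * t) + max(x, (-x))) == (y % (t - -1))) evaluates to false; next x becomes 0; next u becomes 1; next at i=-2:; next u becomes 1; next at i=-1:; next u becomes 1; next at i=0:; next u becomes 1; next at i=1:; next u becomes 1; next at i=2:; next u becomes 2; next final value 2. Both give 2.
Sweeping the whole domain (72 inputs) finds no disagreement.
verdict: equivalent


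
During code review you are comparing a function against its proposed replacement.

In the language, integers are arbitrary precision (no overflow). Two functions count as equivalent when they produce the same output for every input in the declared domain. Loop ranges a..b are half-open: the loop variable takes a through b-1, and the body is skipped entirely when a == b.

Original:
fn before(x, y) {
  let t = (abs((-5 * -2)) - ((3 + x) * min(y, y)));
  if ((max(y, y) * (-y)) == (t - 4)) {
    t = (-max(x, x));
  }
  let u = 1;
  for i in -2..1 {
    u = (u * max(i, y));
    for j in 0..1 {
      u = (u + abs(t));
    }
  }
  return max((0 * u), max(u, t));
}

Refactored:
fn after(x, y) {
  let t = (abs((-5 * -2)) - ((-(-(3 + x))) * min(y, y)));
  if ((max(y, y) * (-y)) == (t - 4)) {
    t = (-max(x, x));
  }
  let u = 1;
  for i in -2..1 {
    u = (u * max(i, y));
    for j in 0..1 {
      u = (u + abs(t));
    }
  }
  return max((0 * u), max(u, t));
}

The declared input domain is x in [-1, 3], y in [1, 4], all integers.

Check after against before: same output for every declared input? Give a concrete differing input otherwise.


The two versions differ — the changes include same computation, different form.
Spot check at x=-1, y=2 — before: t=6, then ((max(y, y) * (-y)) == (t - 4)) is false, then u=1, then (i=-2), then u=2, then (j=0), then u=8, then (i=-1), then u=16, then (j=0), then u=22, then (i=0), then u=44, then (j=0), then u=50, then returns 50. after: t=6, then ((max(y, y) * (-y)) == (t - 4)) is false, then u=1, then (i=-2), then u=2, then (j=0), then u=8, then (i=-1), then u=16, then (j=0), then u=22, then (i=0), then u=44, then (j=0), then u=50, then returns 50. Both give 50.
An exhaustive pass over the 20 declared inputs shows identical outputs.
verdict: equivalent


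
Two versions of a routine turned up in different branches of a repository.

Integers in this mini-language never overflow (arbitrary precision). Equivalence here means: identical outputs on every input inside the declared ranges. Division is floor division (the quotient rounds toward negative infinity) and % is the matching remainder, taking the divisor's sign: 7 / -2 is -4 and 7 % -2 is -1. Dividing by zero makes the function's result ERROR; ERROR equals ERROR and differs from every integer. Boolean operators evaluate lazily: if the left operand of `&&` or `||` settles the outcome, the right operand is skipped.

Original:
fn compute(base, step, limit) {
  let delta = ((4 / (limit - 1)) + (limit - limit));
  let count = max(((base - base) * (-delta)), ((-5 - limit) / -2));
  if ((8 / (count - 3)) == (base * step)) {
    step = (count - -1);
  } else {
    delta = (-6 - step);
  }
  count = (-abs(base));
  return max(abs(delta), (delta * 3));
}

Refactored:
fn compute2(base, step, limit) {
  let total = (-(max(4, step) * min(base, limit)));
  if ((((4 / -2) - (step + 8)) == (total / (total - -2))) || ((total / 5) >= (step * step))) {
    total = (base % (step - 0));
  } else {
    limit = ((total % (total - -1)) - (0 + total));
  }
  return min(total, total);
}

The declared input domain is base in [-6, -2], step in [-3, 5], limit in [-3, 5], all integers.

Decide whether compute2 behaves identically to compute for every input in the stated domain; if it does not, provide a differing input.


Run the pair on base=-6, step=-3, limit=-3.
compute: delta becomes -1; next count becomes 1; next ((8 / (count - 3)) == (base * step)) evaluates to false; next delta becomes -3; next count becomes -6; next final value 3
compute2: total becomes 24; next ((((4 / -2) - (step + 8)) == (total / (total - -2))) || ((total / 5) >= (step * step))) evaluates to false; next limit becomes 0; next final value 24
3 and 24 differ, so these are not the same function on this domain.
verdict: not equivalent; witness: base=-6, step=-3, limit=-3
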